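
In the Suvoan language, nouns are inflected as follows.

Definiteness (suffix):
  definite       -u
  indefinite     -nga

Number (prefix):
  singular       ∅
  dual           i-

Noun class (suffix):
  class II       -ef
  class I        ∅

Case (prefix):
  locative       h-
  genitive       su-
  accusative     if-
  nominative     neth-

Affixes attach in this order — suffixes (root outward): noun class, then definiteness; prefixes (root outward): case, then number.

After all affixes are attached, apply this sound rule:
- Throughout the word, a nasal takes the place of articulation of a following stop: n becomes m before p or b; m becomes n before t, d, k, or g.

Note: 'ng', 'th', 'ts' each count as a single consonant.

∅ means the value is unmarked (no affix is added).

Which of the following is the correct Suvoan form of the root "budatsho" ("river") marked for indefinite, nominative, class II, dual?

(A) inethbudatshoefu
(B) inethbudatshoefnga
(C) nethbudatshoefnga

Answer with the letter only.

Attach case nominative neth- → nethbudatsho.
Attach noun class class II -ef → nethbudatshoef.
Attach number dual i- → inethbudatshoef.
Attach definiteness indefinite -nga → inethbudatshoefnga.
Nasal assimilation: no change.
So the correct form is inethbudatshoefnga, option (B).
(A) inethbudatshoefu is wrong: it uses definite instead of indefinite for definiteness.
(C) nethbudatshoefnga is wrong: it uses singular instead of dual for number.

B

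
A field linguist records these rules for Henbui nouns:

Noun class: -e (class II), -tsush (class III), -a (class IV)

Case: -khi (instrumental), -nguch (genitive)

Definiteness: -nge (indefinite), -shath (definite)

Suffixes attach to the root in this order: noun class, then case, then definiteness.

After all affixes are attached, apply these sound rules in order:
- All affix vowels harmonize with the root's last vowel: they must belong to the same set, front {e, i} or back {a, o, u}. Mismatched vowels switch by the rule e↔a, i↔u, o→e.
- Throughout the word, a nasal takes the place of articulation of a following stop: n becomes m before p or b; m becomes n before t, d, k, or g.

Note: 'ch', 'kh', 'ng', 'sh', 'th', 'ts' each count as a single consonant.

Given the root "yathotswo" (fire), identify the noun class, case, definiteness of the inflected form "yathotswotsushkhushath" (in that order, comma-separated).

class III, instrumental, definite

Segment: yathotswo-tsush-khi-shath.
noun class: -tsush → class III.
case: -khi → instrumental.
definiteness: -shath → definite.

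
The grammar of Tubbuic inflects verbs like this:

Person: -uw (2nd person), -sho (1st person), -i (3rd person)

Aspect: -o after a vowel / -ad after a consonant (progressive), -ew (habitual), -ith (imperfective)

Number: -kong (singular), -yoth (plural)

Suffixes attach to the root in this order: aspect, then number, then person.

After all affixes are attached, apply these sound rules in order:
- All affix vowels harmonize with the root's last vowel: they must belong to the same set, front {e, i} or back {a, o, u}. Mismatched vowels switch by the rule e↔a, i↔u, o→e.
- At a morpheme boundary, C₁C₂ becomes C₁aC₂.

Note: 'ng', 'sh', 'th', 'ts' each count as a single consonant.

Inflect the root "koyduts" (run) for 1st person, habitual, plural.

koydutsawayothasho

Attach aspect habitual -ew → koydutsew.
Attach number plural -yoth → koydutsewyoth.
Attach person 1st person -sho → koydutsewyothsho.
Apply vowel harmony: koydutsewyothsho → koydutsawyothsho.
Apply epenthesis: koydutsawyothsho → koydutsawayothasho.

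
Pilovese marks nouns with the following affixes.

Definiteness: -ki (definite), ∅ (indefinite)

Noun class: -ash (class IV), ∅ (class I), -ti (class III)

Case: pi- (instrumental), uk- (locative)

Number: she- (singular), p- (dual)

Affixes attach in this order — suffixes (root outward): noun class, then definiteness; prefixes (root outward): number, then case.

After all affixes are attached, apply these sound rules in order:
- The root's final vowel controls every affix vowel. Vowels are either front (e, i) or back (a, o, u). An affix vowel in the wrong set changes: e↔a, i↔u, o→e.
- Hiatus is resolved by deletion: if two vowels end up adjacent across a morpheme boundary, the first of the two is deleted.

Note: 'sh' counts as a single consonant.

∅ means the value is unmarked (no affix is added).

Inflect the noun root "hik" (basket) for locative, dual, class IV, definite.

Attach noun class class IV -ash → hikash.
Attach number dual p- → phikash.
Attach case locative uk- → ukphikash.
Attach definiteness definite -ki → ukphikashki.
Apply vowel harmony: ukphikashki → ikphikeshki.
Vowel deletion: no change.

ikphikeshki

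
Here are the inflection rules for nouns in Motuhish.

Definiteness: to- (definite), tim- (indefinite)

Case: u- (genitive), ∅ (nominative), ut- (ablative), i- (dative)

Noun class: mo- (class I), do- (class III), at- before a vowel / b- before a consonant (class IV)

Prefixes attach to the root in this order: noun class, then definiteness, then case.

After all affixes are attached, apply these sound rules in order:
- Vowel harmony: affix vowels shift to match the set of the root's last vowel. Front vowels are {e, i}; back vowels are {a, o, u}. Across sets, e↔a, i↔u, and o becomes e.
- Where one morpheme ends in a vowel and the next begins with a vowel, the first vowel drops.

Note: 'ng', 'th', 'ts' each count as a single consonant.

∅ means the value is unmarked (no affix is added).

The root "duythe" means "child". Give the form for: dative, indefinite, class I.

itimmeduythe

Attach noun class class I mo- → moduythe.
Attach definiteness indefinite tim- → timmoduythe.
Attach case dative i- → itimmoduythe.
Apply vowel harmony: itimmoduythe → itimmeduythe.
Vowel deletion: no change.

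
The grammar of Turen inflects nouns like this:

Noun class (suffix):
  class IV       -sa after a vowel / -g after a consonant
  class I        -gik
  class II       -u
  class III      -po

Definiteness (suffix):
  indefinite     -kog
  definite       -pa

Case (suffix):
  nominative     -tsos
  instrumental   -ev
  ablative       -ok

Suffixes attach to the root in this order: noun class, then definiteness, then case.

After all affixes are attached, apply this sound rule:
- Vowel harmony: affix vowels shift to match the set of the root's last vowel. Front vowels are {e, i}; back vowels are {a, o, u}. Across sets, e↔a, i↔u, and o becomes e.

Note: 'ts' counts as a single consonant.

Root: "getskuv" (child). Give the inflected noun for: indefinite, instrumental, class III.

getskuvpokogav

Attach noun class class III -po → getskuvpo.
Attach definiteness indefinite -kog → getskuvpokog.
Attach case instrumental -ev → getskuvpokogev.
Apply vowel harmony: getskuvpokogev → getskuvpokogav.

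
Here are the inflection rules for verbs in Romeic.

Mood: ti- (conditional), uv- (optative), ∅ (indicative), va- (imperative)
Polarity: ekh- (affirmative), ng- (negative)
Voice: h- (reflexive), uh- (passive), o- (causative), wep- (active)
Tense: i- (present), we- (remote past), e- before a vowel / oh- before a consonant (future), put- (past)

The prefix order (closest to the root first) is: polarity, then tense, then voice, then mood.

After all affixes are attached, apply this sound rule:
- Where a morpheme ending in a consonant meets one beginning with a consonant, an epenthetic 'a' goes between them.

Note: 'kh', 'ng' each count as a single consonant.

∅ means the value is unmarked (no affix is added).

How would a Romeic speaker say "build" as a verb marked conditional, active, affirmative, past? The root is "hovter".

Attach polarity affirmative ekh- → ekhhovter.
Attach tense past put- → putekhhovter.
Attach voice active wep- → wepputekhhovter.
Attach mood conditional ti- → tiwepputekhhovter.
Apply epenthesis: tiwepputekhhovter → tiwepaputekhahovter.

tiwepaputekhahovter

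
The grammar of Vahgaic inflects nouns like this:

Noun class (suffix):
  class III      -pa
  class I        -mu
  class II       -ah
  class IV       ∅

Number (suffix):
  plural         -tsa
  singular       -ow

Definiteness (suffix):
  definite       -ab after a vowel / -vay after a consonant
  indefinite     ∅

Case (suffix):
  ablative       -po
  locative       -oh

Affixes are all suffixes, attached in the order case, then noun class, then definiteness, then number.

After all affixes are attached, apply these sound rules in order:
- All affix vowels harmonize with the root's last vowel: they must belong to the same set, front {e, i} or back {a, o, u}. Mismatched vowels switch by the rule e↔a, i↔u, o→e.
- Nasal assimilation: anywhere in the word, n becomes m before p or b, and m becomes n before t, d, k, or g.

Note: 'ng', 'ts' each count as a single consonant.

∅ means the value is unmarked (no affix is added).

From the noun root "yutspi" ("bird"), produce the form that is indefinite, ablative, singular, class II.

Attach case ablative -po → yutspipo.
Attach noun class class II -ah → yutspipoah.
definiteness = indefinite: zero marking, form stays yutspipoah.
Attach number singular -ow → yutspipoahow.
Apply vowel harmony: yutspipoahow → yutspipeehew.
Nasal assimilation: no change.

yutspipeehew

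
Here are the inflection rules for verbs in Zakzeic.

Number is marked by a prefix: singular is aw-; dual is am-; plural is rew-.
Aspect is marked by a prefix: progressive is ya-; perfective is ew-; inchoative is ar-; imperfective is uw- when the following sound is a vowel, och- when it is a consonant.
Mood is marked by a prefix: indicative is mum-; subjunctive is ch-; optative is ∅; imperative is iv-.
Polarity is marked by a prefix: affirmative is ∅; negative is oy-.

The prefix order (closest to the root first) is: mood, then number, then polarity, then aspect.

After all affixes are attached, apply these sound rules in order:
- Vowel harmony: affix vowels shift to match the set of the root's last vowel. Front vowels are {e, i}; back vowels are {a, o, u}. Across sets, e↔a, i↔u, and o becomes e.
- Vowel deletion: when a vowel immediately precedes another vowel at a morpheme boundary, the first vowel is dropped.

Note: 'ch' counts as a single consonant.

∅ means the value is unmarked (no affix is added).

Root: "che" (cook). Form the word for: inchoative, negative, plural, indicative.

ereyrewmimche

Attach mood indicative mum- → mumche.
Attach number plural rew- → rewmumche.
Attach polarity negative oy- → oyrewmumche.
Attach aspect inchoative ar- → aroyrewmumche.
Apply vowel harmony: aroyrewmumche → ereyrewmimche.
Vowel deletion: no change.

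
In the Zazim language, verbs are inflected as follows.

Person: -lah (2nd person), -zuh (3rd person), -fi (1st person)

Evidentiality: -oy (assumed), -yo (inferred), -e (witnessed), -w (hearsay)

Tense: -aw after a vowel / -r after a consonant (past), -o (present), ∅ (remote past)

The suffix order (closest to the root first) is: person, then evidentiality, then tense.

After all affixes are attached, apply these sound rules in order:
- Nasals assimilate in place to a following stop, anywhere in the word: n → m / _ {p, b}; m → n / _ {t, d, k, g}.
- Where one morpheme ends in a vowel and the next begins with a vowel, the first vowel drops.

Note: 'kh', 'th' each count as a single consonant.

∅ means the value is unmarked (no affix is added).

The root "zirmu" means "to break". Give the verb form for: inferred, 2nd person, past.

zirmulahyaw

Attach person 2nd person -lah → zirmulah.
Attach evidentiality inferred -yo → zirmulahyo.
Attach tense past -aw (after vowel 'o') → zirmulahyoaw.
Nasal assimilation: no change.
Apply vowel deletion: zirmulahyoaw → zirmulahyaw.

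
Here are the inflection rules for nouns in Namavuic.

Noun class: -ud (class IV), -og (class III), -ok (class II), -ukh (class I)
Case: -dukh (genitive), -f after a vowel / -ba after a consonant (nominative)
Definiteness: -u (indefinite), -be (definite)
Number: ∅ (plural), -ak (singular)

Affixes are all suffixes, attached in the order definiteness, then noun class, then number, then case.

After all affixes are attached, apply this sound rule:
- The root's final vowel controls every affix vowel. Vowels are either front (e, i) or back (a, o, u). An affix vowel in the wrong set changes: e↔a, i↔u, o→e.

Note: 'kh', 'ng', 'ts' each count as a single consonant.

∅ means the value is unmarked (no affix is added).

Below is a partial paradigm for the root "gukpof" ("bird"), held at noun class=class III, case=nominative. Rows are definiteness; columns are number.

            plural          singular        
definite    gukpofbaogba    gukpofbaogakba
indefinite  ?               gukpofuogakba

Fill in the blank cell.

gukpofuogba

Attach definiteness indefinite -u → gukpofu.
Attach noun class class III -og → gukpofuog.
number = plural: zero marking, form stays gukpofuog.
Attach case nominative -ba (after consonant 'g') → gukpofuogba.
Vowel harmony: no change.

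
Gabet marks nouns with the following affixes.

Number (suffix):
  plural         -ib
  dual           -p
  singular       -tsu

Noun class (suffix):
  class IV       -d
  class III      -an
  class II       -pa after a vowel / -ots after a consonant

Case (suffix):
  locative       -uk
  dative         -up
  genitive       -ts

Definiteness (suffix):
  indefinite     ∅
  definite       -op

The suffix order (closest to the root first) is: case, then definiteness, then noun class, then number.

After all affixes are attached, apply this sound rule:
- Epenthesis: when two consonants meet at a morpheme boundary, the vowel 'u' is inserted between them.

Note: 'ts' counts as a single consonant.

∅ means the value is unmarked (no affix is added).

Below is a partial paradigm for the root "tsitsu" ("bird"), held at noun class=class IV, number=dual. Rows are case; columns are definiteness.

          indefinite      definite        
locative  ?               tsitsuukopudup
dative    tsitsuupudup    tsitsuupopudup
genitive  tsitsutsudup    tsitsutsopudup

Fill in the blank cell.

tsitsuukudup

Attach case locative -uk → tsitsuuk.
definiteness = indefinite: zero marking, form stays tsitsuuk.
Attach noun class class IV -d → tsitsuukd.
Attach number dual -p → tsitsuukdp.
Apply epenthesis: tsitsuukdp → tsitsuukudup.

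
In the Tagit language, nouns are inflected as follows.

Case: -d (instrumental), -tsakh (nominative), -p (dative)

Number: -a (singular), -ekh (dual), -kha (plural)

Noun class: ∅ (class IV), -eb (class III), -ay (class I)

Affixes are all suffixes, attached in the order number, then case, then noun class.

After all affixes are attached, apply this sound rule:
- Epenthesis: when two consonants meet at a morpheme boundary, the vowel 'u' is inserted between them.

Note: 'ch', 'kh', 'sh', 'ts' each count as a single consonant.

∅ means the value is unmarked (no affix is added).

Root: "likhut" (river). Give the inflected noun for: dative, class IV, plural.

likhutukhap

Attach number plural -kha → likhutkha.
Attach case dative -p → likhutkhap.
noun class = class IV: zero marking, form stays likhutkhap.
Apply epenthesis: likhutkhap → likhutukhap.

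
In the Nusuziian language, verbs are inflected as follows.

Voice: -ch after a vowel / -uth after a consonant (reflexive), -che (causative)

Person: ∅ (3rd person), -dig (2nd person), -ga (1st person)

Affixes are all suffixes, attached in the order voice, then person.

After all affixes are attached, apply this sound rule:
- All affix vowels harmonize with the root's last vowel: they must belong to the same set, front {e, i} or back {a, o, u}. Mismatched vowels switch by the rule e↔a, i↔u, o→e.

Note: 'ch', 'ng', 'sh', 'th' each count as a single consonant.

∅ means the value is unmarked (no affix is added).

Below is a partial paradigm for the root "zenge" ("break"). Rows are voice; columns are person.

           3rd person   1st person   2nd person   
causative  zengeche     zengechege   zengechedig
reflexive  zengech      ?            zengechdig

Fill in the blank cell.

Attach voice reflexive -ch (after vowel 'e') → zengech.
Attach person 1st person -ga → zengechga.
Apply vowel harmony: zengechga → zengechge.

zengechge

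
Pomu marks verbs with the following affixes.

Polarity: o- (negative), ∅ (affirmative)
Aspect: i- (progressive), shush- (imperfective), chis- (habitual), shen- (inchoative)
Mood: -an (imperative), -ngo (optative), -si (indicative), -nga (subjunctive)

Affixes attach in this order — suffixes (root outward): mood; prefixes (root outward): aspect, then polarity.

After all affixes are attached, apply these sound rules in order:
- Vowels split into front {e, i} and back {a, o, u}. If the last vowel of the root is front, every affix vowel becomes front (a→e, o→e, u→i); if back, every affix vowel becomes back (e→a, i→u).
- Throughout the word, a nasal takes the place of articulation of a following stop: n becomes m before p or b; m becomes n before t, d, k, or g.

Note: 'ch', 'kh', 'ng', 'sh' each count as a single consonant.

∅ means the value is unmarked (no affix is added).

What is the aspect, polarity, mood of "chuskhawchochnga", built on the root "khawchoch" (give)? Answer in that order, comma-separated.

habitual, affirmative, subjunctive

Segment: chis-khawchoch-nga.
aspect: chis- → habitual.
polarity: ∅ → affirmative.
mood: -nga → subjunctive.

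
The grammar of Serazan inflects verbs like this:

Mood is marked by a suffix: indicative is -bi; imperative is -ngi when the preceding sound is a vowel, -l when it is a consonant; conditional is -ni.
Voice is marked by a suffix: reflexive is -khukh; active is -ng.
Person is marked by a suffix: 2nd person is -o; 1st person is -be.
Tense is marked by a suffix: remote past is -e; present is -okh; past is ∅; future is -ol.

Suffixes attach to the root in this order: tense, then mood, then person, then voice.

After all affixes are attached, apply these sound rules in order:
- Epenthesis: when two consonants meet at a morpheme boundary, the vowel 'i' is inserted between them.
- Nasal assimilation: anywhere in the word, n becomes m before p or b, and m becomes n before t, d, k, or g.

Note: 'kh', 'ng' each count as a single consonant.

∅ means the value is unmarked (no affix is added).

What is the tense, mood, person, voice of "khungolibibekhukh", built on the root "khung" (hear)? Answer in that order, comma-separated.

Segment: khung-ol-bi-be-khukh.
tense: -ol → future.
mood: -bi → indicative.
person: -be → 1st person.
voice: -khukh → reflexive.

future, indicative, 1st person, reflexive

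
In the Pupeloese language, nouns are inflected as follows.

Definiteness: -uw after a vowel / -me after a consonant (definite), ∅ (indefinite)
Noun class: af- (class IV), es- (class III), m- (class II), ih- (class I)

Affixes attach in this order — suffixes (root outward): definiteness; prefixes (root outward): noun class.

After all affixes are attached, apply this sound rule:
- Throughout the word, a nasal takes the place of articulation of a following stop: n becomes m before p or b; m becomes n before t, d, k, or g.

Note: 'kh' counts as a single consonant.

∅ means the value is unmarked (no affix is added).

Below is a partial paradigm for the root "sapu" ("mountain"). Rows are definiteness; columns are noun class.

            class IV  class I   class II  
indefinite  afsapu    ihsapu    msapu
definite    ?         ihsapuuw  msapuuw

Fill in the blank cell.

Attach definiteness definite -uw (after vowel 'u') → sapuuw.
Attach noun class class IV af- → afsapuuw.
Nasal assimilation: no change.

afsapuuw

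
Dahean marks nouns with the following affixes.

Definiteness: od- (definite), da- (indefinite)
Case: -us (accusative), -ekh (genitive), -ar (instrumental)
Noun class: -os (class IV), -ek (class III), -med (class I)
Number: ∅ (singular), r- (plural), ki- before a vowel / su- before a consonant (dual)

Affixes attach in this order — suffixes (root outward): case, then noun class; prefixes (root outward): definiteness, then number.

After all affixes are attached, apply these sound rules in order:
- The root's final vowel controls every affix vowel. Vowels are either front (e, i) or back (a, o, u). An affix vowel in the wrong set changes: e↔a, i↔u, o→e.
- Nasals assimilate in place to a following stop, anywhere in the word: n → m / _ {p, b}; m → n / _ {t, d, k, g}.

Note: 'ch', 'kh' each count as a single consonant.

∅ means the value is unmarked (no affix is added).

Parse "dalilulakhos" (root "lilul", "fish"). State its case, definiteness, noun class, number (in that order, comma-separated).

genitive, indefinite, class IV, singular

Segment: da-lilul-ekh-os.
case: -ekh → genitive.
definiteness: da- → indefinite.
noun class: -os → class IV.
number: ∅ → singular.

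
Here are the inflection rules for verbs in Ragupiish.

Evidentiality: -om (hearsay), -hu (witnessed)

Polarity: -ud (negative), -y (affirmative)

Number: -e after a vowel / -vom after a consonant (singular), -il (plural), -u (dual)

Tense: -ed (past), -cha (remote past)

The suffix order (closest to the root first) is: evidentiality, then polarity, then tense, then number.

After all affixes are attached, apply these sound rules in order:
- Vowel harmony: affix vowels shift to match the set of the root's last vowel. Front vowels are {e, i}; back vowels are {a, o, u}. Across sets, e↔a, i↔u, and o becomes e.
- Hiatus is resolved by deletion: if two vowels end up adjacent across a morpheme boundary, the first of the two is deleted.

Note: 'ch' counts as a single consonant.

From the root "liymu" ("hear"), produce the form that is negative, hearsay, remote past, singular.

Attach evidentiality hearsay -om → liymuom.
Attach polarity negative -ud → liymuomud.
Attach tense remote past -cha → liymuomudcha.
Attach number singular -e (after vowel 'a') → liymuomudchae.
Apply vowel harmony: liymuomudchae → liymuomudchaa.
Apply vowel deletion: liymuomudchaa → liymomudcha.

liymomudcha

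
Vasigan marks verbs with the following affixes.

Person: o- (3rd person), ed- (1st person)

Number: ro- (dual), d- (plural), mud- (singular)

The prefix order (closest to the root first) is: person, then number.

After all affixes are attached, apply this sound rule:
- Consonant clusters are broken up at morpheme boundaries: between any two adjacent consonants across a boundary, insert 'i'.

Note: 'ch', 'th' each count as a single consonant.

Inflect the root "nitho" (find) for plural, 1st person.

Attach person 1st person ed- → ednitho.
Attach number plural d- → dednitho.
Apply epenthesis: dednitho → dedinitho.

dedinitho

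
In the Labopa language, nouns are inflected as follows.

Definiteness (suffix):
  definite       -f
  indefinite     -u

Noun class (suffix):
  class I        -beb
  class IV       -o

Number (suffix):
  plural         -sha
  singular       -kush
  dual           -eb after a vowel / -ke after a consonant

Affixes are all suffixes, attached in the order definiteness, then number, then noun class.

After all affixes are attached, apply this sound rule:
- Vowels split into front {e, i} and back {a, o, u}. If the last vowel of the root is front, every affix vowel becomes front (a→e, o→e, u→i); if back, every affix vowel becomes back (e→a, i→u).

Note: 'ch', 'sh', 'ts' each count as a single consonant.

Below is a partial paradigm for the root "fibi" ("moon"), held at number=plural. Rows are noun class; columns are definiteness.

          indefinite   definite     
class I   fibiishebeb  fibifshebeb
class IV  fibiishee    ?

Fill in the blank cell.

fibifshee

Attach definiteness definite -f → fibif.
Attach number plural -sha → fibifsha.
Attach noun class class IV -o → fibifshao.
Apply vowel harmony: fibifshao → fibifshee.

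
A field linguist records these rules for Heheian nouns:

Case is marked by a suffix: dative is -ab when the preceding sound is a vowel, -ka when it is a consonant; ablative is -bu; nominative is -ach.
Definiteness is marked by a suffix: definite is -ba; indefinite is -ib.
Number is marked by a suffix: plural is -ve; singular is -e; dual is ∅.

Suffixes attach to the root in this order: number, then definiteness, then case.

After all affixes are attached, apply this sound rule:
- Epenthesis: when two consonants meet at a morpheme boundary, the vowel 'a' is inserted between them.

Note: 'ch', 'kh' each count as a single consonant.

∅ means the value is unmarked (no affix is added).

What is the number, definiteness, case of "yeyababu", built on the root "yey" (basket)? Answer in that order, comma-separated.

Segment: yey-ba-bu.
number: ∅ → dual.
definiteness: -ba → definite.
case: -bu → ablative.

dual, definite, ablative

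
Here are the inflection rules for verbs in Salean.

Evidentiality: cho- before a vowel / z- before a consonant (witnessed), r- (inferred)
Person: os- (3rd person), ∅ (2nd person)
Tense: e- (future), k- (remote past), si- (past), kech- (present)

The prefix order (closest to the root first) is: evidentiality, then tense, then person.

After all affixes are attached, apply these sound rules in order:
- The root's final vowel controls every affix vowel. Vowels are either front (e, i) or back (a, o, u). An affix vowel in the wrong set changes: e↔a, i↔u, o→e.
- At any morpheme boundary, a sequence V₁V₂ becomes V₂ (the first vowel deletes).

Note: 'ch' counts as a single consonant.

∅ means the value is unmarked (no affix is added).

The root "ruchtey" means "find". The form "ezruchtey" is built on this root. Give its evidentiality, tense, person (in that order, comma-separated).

Segment: e-z-ruchtey.
evidentiality: cho/z- → witnessed.
tense: e- → future.
person: ∅ → 2nd person.

witnessed, future, 2nd person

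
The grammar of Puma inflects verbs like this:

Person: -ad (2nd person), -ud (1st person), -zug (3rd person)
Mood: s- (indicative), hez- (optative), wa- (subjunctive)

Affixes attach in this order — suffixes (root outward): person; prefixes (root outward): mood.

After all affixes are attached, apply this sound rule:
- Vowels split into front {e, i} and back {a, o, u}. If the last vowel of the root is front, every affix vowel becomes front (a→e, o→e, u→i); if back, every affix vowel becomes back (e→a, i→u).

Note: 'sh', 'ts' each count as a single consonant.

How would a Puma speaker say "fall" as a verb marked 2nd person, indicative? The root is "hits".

Attach mood indicative s- → shits.
Attach person 2nd person -ad → shitsad.
Apply vowel harmony: shitsad → shitsed.

shitsed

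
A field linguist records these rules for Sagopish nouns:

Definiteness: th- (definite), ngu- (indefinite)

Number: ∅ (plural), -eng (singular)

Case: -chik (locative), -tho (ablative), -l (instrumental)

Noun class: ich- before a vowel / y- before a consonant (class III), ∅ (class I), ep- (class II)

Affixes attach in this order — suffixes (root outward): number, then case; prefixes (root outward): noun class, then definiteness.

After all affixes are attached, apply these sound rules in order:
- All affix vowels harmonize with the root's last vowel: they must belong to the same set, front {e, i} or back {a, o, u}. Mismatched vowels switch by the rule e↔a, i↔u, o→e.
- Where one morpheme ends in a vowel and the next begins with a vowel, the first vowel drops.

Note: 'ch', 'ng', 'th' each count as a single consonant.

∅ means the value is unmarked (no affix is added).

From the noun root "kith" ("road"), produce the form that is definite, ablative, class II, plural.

number = plural: zero marking, form stays kith.
Attach noun class class II ep- → epkith.
Attach case ablative -tho → epkiththo.
Attach definiteness definite th- → thepkiththo.
Apply vowel harmony: thepkiththo → thepkiththe.
Vowel deletion: no change.

thepkiththe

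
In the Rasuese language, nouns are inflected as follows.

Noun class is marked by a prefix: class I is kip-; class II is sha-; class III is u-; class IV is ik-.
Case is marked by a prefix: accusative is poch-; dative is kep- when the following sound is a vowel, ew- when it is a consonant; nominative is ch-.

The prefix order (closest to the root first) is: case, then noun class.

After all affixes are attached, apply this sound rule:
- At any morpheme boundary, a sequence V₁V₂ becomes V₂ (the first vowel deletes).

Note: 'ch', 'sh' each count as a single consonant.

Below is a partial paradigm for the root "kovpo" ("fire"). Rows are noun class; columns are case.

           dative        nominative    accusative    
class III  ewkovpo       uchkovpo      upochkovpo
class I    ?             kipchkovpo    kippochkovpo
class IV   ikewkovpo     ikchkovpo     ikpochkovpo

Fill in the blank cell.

kipewkovpo

Attach case dative ew- (before consonant 'k') → ewkovpo.
Attach noun class class I kip- → kipewkovpo.
Vowel deletion: no change.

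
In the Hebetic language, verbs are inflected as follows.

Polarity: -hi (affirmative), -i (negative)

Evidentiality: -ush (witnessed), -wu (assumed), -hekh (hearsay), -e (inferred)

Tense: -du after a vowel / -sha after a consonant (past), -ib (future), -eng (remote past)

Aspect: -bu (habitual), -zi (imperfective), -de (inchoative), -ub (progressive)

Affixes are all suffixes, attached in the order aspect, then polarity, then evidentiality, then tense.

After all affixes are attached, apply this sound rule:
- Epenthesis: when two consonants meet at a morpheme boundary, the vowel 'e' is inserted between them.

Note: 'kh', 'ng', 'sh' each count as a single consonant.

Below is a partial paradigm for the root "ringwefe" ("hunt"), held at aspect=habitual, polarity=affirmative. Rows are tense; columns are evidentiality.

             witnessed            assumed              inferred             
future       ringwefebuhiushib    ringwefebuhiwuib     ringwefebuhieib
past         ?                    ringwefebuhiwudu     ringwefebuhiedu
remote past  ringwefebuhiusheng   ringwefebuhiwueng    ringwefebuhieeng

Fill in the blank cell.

Attach aspect habitual -bu → ringwefebu.
Attach polarity affirmative -hi → ringwefebuhi.
Attach evidentiality witnessed -ush → ringwefebuhiush.
Attach tense past -sha (after consonant 'sh') → ringwefebuhiushsha.
Apply epenthesis: ringwefebuhiushsha → ringwefebuhiushesha.

ringwefebuhiushesha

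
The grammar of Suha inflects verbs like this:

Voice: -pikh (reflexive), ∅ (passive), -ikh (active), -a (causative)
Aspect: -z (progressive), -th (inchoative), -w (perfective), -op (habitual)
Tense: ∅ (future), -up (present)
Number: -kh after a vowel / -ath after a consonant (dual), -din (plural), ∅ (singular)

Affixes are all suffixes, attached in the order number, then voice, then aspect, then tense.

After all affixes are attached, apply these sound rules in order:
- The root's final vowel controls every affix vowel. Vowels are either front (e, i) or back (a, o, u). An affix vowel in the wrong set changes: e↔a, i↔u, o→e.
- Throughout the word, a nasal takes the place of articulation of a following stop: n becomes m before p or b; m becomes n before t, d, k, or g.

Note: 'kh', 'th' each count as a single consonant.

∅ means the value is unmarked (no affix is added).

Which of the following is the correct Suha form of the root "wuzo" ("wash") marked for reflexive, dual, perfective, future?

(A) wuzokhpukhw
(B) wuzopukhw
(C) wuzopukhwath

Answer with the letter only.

A

Attach number dual -kh (after vowel 'o') → wuzokh.
Attach voice reflexive -pikh → wuzokhpikh.
Attach aspect perfective -w → wuzokhpikhw.
tense = future: zero marking, form stays wuzokhpikhw.
Apply vowel harmony: wuzokhpikhw → wuzokhpukhw.
Nasal assimilation: no change.
So the correct form is wuzokhpukhw, option (A).
(B) wuzopukhw is wrong: it uses singular instead of dual for number.
(C) wuzopukhwath is wrong: it has the affixes in the wrong order.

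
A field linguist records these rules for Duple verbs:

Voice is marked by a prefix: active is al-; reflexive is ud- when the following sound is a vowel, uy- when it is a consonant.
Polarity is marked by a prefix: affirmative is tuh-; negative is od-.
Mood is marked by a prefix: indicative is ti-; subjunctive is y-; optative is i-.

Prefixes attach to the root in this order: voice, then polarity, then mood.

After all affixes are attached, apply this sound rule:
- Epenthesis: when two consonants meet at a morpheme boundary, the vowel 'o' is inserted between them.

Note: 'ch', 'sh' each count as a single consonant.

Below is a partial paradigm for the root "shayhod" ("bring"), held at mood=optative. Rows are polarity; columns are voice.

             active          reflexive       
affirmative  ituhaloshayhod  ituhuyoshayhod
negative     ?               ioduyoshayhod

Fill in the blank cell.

iodaloshayhod

Attach voice active al- → alshayhod.
Attach polarity negative od- → odalshayhod.
Attach mood optative i- → iodalshayhod.
Apply epenthesis: iodalshayhod → iodaloshayhod.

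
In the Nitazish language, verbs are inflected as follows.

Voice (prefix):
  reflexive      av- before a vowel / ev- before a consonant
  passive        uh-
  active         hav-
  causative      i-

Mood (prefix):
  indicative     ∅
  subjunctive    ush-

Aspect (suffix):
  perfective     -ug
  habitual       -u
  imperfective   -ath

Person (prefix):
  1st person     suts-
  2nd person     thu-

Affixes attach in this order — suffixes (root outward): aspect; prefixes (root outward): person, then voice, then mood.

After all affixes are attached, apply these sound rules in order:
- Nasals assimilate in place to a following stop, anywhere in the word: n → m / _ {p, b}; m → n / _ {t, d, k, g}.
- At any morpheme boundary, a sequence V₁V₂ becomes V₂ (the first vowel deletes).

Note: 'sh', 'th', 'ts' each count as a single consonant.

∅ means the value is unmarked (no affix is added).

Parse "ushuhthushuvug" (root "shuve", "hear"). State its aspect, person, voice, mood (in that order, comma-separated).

Segment: ush-uh-thu-shuve-ug.
aspect: -ug → perfective.
person: thu- → 2nd person.
voice: uh- → passive.
mood: ush- → subjunctive.

perfective, 2nd person, passive, subjunctive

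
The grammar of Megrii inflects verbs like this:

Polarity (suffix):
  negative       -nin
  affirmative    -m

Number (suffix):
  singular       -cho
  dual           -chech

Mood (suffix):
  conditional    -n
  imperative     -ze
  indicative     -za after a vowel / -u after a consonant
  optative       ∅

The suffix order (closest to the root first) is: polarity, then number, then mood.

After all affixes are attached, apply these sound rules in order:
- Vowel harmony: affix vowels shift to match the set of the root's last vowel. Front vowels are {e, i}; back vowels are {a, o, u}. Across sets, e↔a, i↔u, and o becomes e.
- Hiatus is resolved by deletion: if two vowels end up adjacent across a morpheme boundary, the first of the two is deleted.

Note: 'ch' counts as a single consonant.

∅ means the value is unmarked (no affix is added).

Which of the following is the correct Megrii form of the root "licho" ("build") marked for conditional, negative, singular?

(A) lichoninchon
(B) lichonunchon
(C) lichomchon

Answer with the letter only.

B

Attach polarity negative -nin → lichonin.
Attach number singular -cho → lichonincho.
Attach mood conditional -n → lichoninchon.
Apply vowel harmony: lichoninchon → lichonunchon.
Vowel deletion: no change.
So the correct form is lichonunchon, option (B).
(C) lichomchon is wrong: it uses affirmative instead of negative for polarity.
(A) lichoninchon is wrong: it fails to apply the sound rule(s).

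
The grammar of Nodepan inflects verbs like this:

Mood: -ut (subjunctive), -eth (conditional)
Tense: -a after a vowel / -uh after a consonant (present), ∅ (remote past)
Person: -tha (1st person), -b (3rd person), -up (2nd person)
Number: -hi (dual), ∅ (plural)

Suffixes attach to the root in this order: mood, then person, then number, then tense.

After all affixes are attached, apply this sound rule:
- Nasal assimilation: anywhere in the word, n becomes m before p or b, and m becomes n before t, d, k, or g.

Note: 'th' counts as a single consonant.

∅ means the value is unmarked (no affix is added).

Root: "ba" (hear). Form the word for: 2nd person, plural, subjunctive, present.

bautupuh

Attach mood subjunctive -ut → baut.
Attach person 2nd person -up → bautup.
number = plural: zero marking, form stays bautup.
Attach tense present -uh (after consonant 'p') → bautupuh.
Nasal assimilation: no change.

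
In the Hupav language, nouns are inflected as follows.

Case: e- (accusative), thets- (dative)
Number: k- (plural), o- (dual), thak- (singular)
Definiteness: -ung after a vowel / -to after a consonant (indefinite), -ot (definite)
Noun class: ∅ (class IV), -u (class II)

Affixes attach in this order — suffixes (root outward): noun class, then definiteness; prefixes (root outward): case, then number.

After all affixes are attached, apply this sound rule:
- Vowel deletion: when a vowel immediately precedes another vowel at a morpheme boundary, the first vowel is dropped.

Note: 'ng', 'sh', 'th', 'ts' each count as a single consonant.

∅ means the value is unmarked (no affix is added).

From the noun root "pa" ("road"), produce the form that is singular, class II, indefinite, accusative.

thakepung

Attach case accusative e- → epa.
Attach number singular thak- → thakepa.
Attach noun class class II -u → thakepau.
Attach definiteness indefinite -ung (after vowel 'u') → thakepauung.
Apply vowel deletion: thakepauung → thakepung.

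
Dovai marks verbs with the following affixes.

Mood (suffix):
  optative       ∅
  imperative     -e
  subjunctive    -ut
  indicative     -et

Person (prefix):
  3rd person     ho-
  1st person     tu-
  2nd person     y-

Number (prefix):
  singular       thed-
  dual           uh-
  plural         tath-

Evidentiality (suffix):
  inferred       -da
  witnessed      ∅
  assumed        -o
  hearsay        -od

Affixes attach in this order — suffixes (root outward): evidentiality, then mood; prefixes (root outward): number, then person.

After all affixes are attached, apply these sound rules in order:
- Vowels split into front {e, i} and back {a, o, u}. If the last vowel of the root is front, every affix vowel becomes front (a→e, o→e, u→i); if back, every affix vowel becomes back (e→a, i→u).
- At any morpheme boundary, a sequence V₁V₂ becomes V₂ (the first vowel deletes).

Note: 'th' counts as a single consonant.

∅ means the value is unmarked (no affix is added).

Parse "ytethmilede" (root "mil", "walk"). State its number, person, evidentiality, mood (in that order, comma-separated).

Segment: y-tath-mil-od-e.
number: tath- → plural.
person: y- → 2nd person.
evidentiality: -od → hearsay.
mood: -e → imperative.

plural, 2nd person, hearsay, imperative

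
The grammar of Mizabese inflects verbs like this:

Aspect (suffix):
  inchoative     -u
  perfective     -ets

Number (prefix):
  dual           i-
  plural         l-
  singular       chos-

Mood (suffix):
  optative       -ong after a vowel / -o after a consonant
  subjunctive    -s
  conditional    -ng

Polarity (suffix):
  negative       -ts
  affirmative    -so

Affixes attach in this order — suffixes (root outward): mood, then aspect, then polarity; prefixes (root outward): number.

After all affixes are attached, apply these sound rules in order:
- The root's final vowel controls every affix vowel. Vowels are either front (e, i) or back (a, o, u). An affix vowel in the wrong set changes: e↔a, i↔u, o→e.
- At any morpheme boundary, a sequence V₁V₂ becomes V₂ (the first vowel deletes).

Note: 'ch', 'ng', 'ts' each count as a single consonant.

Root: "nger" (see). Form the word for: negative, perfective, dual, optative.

Attach mood optative -o (after consonant 'r') → ngero.
Attach aspect perfective -ets → ngeroets.
Attach number dual i- → ingeroets.
Attach polarity negative -ts → ingeroetsts.
Apply vowel harmony: ingeroetsts → ingereetsts.
Apply vowel deletion: ingereetsts → ingeretsts.

ingeretsts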